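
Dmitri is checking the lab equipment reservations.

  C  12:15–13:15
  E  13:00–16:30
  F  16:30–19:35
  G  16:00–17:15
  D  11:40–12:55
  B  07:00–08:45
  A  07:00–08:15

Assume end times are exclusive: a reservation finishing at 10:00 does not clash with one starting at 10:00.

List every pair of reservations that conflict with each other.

Sorted by start: A, B, D, C, E, G, F.
B starts before A ends → A and B overlap.
D starts after A ends; A is clear from here.
D starts after B ends; B is clear from here.
C starts before D ends → D and C overlap.
E starts after D ends; D is clear from here.
E starts before C ends → C and E overlap.
G starts after C ends; C is clear from here.
G starts before E ends → E and G overlap.
F starts exactly when E ends (back-to-back, no overlap).
F starts before G ends → G and F overlap.

A & B, C & D, C & E, E & G, F & G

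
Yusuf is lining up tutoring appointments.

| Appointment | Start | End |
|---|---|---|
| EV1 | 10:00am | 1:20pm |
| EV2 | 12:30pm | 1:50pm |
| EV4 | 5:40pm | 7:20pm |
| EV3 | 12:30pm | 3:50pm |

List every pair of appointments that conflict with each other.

Sorted by start: EV1, EV2, EV3, EV4.
EV2 starts before EV1 ends → EV1 and EV2 overlap.
EV3 starts before EV1 ends → EV1 and EV3 overlap.
EV4 starts after EV1 ends.
EV3 starts before EV2 ends → EV2 and EV3 overlap.
EV4 starts after EV2 ends.
EV4 starts after EV3 ends.

EV1 & EV2, EV1 & EV3, EV2 & EV3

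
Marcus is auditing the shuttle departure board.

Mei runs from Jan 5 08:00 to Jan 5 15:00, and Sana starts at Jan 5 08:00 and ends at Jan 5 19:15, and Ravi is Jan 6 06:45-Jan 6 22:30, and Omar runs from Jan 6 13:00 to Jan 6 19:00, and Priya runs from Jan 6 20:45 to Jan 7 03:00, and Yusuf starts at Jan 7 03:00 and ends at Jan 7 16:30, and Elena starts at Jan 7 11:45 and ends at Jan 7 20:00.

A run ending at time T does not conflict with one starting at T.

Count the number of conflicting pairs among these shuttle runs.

Two intervals overlap when each starts before the other ends.
Sorted by start: Mei, Sana, Ravi, Omar, Priya, Yusuf, Elena.
Sana starts before Mei ends → Mei and Sana overlap.
Ravi starts after Mei ends, so nothing later overlaps Mei either.
Ravi starts after Sana ends, so nothing later overlaps Sana either.
Omar starts before Ravi ends → Ravi and Omar overlap.
Priya starts before Ravi ends → Ravi and Priya overlap.
Yusuf starts after Ravi ends, so nothing later overlaps Ravi either.
Priya starts after Omar ends, so nothing later overlaps Omar either.
Yusuf starts exactly when Priya ends (back-to-back, no overlap), so nothing later overlaps Priya either.
Elena starts before Yusuf ends → Yusuf and Elena overlap.
Overlapping pairs: Elena & Yusuf, Mei & Sana, Omar & Ravi, Priya & Ravi — 4 in total.

4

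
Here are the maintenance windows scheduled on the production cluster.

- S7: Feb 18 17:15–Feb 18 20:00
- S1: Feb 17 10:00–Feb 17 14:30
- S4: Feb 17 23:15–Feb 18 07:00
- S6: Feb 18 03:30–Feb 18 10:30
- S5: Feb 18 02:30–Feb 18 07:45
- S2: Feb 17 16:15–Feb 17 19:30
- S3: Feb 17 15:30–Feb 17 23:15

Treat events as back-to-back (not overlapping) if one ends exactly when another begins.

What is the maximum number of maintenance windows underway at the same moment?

Sort all start/end points and keep a running count:
Feb 17 10:00 start S1 → 1
Feb 17 14:30 end S1 → 0
Feb 17 15:30 start S3 → 1
Feb 17 16:15 start S2 → 2
Feb 17 19:30 end S2 → 1
Feb 17 23:15 end S3 → 0
Feb 17 23:15 start S4 → 1
Feb 18 02:30 start S5 → 2
Feb 18 03:30 start S6 → 3
Feb 18 07:00 end S4 → 2
Feb 18 07:45 end S5 → 1
Feb 18 10:30 end S6 → 0
Feb 18 17:15 start S7 → 1
Feb 18 20:00 end S7 → 0
Peak is 3, at Feb 18 03:30 (S4, S5, S6).

3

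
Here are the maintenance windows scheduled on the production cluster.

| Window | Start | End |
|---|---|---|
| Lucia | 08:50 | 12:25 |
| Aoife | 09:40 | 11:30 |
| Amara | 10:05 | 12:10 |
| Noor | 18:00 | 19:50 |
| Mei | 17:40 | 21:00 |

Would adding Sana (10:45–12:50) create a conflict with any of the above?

Yes — it overlaps Amara, Aoife, Lucia

Lucia: starts 08:50 before Sana ends 12:50, and ends 12:25 after Sana starts 10:45 → overlap.
Aoife: starts 09:40 before Sana ends 12:50, and ends 11:30 after Sana starts 10:45 → overlap.
Amara: starts 10:05 before Sana ends 12:50, and ends 12:10 after Sana starts 10:45 → overlap.
Mei: starts 17:40 at or after Sana ends 12:50 → clear.
Noor: starts 18:00 at or after Sana ends 12:50 → clear.
Sana overlaps Lucia, Aoife, Amara.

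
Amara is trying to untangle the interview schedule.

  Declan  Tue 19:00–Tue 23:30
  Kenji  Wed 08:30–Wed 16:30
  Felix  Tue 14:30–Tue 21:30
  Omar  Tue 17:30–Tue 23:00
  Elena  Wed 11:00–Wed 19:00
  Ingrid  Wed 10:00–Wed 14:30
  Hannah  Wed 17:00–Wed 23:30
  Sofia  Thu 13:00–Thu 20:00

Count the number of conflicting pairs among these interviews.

7

Sorted by start: Felix, Omar, Declan, Kenji, Ingrid, Elena, Hannah, Sofia.
Omar starts before Felix ends → Felix and Omar overlap.
Declan starts before Felix ends → Felix and Declan overlap.
Kenji starts after Felix ends — done with Felix.
Declan starts before Omar ends → Omar and Declan overlap.
Kenji starts after Omar ends — done with Omar.
Kenji starts after Declan ends — done with Declan.
Ingrid starts before Kenji ends → Kenji and Ingrid overlap.
Elena starts before Kenji ends → Kenji and Elena overlap.
Hannah starts after Kenji ends — done with Kenji.
Elena starts before Ingrid ends → Ingrid and Elena overlap.
Hannah starts after Ingrid ends — done with Ingrid.
Hannah starts before Elena ends → Elena and Hannah overlap.
Sofia starts after Elena ends.
Sofia starts after Hannah ends.
Overlapping pairs: Declan & Felix, Declan & Omar, Elena & Hannah, Elena & Ingrid, Elena & Kenji, Felix & Omar, Ingrid & Kenji — 7 in total.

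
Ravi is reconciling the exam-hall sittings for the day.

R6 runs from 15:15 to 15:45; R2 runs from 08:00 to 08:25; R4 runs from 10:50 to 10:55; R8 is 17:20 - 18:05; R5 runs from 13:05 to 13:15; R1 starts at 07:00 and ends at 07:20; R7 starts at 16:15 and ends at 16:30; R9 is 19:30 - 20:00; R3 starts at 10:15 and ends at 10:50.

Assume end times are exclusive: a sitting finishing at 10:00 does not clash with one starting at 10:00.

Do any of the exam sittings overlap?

No

Sorted by start: R1, R2, R3, R4, R5, R6, R7, R8, R9.
R2 starts after R1 ends; R1 is clear from here.
R3 starts after R2 ends; R2 is clear from here.
R4 starts exactly when R3 ends (back-to-back, no overlap); R3 is clear from here.
R5 starts after R4 ends; R4 is clear from here.
R6 starts after R5 ends; R5 is clear from here.
R7 starts after R6 ends; R6 is clear from here.
R8 starts after R7 ends; R7 is clear from here.
R9 starts after R8 ends.
Every pair is clear; the schedule has no overlaps.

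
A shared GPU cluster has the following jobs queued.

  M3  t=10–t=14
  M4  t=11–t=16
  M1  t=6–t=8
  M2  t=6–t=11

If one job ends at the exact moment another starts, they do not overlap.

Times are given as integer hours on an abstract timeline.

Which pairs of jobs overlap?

Check each pair: they overlap iff neither finishes before the other starts.
Sorted by start: M1, M2, M3, M4.
M2 starts before M1 ends → M1 and M2 overlap.
M3 starts after M1 ends; M1 is clear from here.
M3 starts before M2 ends → M2 and M3 overlap.
M4 starts exactly when M2 ends (back-to-back, no overlap).
M4 starts before M3 ends → M3 and M4 overlap.

M1 & M2, M2 & M3, M3 & M4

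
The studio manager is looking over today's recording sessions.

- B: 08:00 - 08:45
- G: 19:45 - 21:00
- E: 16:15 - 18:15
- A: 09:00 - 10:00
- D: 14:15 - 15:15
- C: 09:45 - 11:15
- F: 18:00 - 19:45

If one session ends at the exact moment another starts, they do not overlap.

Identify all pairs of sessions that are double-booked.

Sorted by start: B, A, C, D, E, F, G.
A starts after B ends, so B has no further overlaps.
C starts before A ends → A and C overlap.
D starts after A ends, so A has no further overlaps.
D starts after C ends, so C has no further overlaps.
E starts after D ends, so D has no further overlaps.
F starts before E ends → E and F overlap.
G starts after E ends.
G starts exactly when F ends (back-to-back, no overlap).

A & C, E & F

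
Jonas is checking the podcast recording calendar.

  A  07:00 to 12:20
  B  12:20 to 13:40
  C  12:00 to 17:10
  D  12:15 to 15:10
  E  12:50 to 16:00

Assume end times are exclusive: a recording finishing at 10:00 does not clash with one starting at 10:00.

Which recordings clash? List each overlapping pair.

A & C, A & D, B & C, B & D, B & E, C & D, C & E, D & E

Sorted by start: A, C, D, B, E.
C starts before A ends → A and C overlap.
D starts before A ends → A and D overlap.
B starts exactly when A ends (back-to-back, no overlap), so nothing later overlaps A either.
D starts before C ends → C and D overlap.
B starts before C ends → C and B overlap.
E starts before C ends → C and E overlap.
B starts before D ends → D and B overlap.
E starts before D ends → D and E overlap.
E starts before B ends → B and E overlap.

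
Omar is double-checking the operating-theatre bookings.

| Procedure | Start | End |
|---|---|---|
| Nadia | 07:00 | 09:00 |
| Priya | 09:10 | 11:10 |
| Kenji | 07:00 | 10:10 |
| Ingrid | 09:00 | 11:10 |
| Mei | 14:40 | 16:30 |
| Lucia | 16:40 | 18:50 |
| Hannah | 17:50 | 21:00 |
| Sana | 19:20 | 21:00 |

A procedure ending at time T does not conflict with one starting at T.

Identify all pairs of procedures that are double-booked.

Hannah & Lucia, Hannah & Sana, Ingrid & Kenji, Ingrid & Priya, Kenji & Nadia, Kenji & Priya

Sorted by start: Nadia, Kenji, Ingrid, Priya, Mei, Lucia, Hannah, Sana.
Kenji starts before Nadia ends → Nadia and Kenji overlap.
Ingrid starts exactly when Nadia ends (back-to-back, no overlap); Nadia is clear from here.
Ingrid starts before Kenji ends → Kenji and Ingrid overlap.
Priya starts before Kenji ends → Kenji and Priya overlap.
Mei starts after Kenji ends; Kenji is clear from here.
Priya starts before Ingrid ends → Ingrid and Priya overlap.
Mei starts after Ingrid ends; Ingrid is clear from here.
Mei starts after Priya ends; Priya is clear from here.
Lucia starts after Mei ends; Mei is clear from here.
Hannah starts before Lucia ends → Lucia and Hannah overlap.
Sana starts after Lucia ends.
Sana starts before Hannah ends → Hannah and Sana overlap.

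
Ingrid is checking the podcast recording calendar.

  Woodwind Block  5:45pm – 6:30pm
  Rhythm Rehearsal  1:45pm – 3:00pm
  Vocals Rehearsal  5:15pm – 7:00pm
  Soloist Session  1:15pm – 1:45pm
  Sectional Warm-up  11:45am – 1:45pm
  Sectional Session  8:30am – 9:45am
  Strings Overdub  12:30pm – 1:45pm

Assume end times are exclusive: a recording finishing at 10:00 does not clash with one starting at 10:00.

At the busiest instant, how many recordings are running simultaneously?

Sort all start/end points and keep a running count:
8:30am start Sectional Session → 1
9:45am end Sectional Session → 0
11:45am start Sectional Warm-up → 1
12:30pm start Strings Overdub → 2
1:15pm start Soloist Session → 3
1:45pm end Sectional Warm-up → 2
1:45pm end Soloist Session → 1
1:45pm end Strings Overdub → 0
1:45pm start Rhythm Rehearsal → 1
3:00pm end Rhythm Rehearsal → 0
5:15pm start Vocals Rehearsal → 1
5:45pm start Woodwind Block → 2
6:30pm end Woodwind Block → 1
7:00pm end Vocals Rehearsal → 0
Peak is 3, at 1:15pm (Sectional Warm-up, Soloist Session, Strings Overdub).

3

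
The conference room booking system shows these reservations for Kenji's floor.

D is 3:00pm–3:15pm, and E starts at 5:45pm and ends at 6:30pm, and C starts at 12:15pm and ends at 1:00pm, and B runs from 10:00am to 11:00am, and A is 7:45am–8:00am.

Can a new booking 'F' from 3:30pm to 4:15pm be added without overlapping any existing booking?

A: ends 8:00am at or before F starts 3:30pm → clear.
B: ends 11:00am at or before F starts 3:30pm → clear.
C: ends 1:00pm at or before F starts 3:30pm → clear.
D: ends 3:15pm at or before F starts 3:30pm → clear.
E: starts 5:45pm at or after F ends 4:15pm → clear.

Yes — the slot is free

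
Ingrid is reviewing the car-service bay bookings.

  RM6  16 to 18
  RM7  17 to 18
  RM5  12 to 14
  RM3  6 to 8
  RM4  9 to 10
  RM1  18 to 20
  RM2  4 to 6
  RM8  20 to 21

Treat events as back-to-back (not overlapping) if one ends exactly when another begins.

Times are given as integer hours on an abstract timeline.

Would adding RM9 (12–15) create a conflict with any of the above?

Yes — it overlaps RM5

RM2: ends 6 at or before RM9 starts 12 → clear.
RM3: ends 8 at or before RM9 starts 12 → clear.
RM4: ends 10 at or before RM9 starts 12 → clear.
RM5: starts 12 before RM9 ends 15, and ends 14 after RM9 starts 12 → overlap.
RM6: starts 16 at or after RM9 ends 15 → clear.
RM7: starts 17 at or after RM9 ends 15 → clear.
RM1: starts 18 at or after RM9 ends 15 → clear.
RM8: starts 20 at or after RM9 ends 15 → clear.
RM9 overlaps RM5.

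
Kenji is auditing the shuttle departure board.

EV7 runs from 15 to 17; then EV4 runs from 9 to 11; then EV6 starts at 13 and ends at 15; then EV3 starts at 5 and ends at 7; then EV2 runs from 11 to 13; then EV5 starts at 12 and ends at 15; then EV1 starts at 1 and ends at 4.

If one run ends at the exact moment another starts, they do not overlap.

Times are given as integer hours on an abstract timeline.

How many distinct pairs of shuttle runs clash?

Check each pair: they overlap iff neither finishes before the other starts.
Sorted by start: EV1, EV3, EV4, EV2, EV5, EV6, EV7.
EV3 starts after EV1 ends, so nothing later overlaps EV1 either.
EV4 starts after EV3 ends, so nothing later overlaps EV3 either.
EV2 starts exactly when EV4 ends (back-to-back, no overlap), so nothing later overlaps EV4 either.
EV5 starts before EV2 ends → EV2 and EV5 overlap.
EV6 starts exactly when EV2 ends (back-to-back, no overlap), so nothing later overlaps EV2 either.
EV6 starts before EV5 ends → EV5 and EV6 overlap.
EV7 starts exactly when EV5 ends (back-to-back, no overlap).
EV7 starts exactly when EV6 ends (back-to-back, no overlap).
Overlapping pairs: EV2 & EV5, EV5 & EV6 — 2 in total.

2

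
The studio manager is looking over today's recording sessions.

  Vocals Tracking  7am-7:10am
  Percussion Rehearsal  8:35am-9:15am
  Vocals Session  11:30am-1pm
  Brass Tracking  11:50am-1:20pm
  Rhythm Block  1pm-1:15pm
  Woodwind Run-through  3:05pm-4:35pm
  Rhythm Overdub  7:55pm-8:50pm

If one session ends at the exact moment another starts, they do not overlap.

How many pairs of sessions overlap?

2

Sorted by start: Vocals Tracking, Percussion Rehearsal, Vocals Session, Brass Tracking, Rhythm Block, Woodwind Run-through, Rhythm Overdub.
Percussion Rehearsal starts after Vocals Tracking ends; Vocals Tracking is clear from here.
Vocals Session starts after Percussion Rehearsal ends; Percussion Rehearsal is clear from here.
Brass Tracking starts before Vocals Session ends → Vocals Session and Brass Tracking overlap.
Rhythm Block starts exactly when Vocals Session ends (back-to-back, no overlap); Vocals Session is clear from here.
Rhythm Block starts before Brass Tracking ends → Brass Tracking and Rhythm Block overlap.
Woodwind Run-through starts after Brass Tracking ends; Brass Tracking is clear from here.
Woodwind Run-through starts after Rhythm Block ends; Rhythm Block is clear from here.
Rhythm Overdub starts after Woodwind Run-through ends.
Overlapping pairs: Brass Tracking & Rhythm Block, Brass Tracking & Vocals Session — 2 in total.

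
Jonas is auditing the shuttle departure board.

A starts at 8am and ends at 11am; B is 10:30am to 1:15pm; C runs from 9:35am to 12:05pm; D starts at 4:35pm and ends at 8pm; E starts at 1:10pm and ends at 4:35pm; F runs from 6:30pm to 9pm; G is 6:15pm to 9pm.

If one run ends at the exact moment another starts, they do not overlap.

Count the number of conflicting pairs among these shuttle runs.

7

Sorted by start: A, C, B, E, D, G, F.
C starts before A ends → A and C overlap.
B starts before A ends → A and B overlap.
E starts after A ends — done with A.
B starts before C ends → C and B overlap.
E starts after C ends — done with C.
E starts before B ends → B and E overlap.
D starts after B ends — done with B.
D starts exactly when E ends (back-to-back, no overlap) — done with E.
G starts before D ends → D and G overlap.
F starts before D ends → D and F overlap.
F starts before G ends → G and F overlap.
Overlapping pairs: A & B, A & C, B & C, B & E, D & F, D & G, F & G — 7 in total.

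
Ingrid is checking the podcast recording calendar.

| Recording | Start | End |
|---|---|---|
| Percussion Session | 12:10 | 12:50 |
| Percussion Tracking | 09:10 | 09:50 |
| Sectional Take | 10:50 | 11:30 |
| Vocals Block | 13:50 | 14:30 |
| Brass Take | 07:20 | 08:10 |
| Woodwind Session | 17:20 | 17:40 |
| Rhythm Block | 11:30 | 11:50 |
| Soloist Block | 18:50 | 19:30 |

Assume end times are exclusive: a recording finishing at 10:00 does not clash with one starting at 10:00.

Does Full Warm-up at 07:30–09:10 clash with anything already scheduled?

Brass Take: starts 07:20 before Full Warm-up ends 09:10, and ends 08:10 after Full Warm-up starts 07:30 → overlap.
Percussion Tracking: starts 09:10 at or after Full Warm-up ends 09:10 → clear.
Sectional Take: starts 10:50 at or after Full Warm-up ends 09:10 → clear.
Rhythm Block: starts 11:30 at or after Full Warm-up ends 09:10 → clear.
Percussion Session: starts 12:10 at or after Full Warm-up ends 09:10 → clear.
Vocals Block: starts 13:50 at or after Full Warm-up ends 09:10 → clear.
Woodwind Session: starts 17:20 at or after Full Warm-up ends 09:10 → clear.
Soloist Block: starts 18:50 at or after Full Warm-up ends 09:10 → clear.
Full Warm-up overlaps Brass Take.

Yes — it overlaps Brass Take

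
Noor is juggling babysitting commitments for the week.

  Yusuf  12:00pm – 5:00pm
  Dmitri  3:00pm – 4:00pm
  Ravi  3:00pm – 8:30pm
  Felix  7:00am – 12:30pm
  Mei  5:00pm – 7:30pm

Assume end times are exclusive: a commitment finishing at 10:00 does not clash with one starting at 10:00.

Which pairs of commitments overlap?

Dmitri & Ravi, Dmitri & Yusuf, Felix & Yusuf, Mei & Ravi, Ravi & Yusuf

Sorted by start: Felix, Yusuf, Dmitri, Ravi, Mei.
Yusuf starts before Felix ends → Felix and Yusuf overlap.
Dmitri starts after Felix ends, so nothing later overlaps Felix either.
Dmitri starts before Yusuf ends → Yusuf and Dmitri overlap.
Ravi starts before Yusuf ends → Yusuf and Ravi overlap.
Mei starts exactly when Yusuf ends (back-to-back, no overlap).
Ravi starts before Dmitri ends → Dmitri and Ravi overlap.
Mei starts after Dmitri ends.
Mei starts before Ravi ends → Ravi and Mei overlap.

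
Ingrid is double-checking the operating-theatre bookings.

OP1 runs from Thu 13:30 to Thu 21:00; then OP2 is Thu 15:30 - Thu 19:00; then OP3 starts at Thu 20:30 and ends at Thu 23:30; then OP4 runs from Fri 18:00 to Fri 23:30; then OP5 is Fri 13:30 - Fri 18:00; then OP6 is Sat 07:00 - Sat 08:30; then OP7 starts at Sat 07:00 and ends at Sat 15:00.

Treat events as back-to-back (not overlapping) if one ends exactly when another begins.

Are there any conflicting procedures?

Yes

Check each pair: they overlap iff neither finishes before the other starts.
Sorted by start: OP1, OP2, OP3, OP5, OP4, OP6, OP7.
OP2 starts before OP1 ends → OP1 and OP2 overlap.
That's a conflict, so the schedule is not conflict-free.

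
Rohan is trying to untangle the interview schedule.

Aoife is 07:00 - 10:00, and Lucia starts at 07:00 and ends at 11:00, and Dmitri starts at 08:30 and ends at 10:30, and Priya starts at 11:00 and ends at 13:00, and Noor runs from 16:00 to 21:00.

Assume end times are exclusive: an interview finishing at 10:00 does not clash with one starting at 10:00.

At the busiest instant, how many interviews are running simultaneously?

Walk through starts and ends in time order (an end at T is processed before a start at T):
07:00 start Aoife → 1
07:00 start Lucia → 2
08:30 start Dmitri → 3
10:00 end Aoife → 2
10:30 end Dmitri → 1
11:00 end Lucia → 0
11:00 start Priya → 1
13:00 end Priya → 0
16:00 start Noor → 1
21:00 end Noor → 0
Peak is 3, at 08:30 (Aoife, Dmitri, Lucia).

3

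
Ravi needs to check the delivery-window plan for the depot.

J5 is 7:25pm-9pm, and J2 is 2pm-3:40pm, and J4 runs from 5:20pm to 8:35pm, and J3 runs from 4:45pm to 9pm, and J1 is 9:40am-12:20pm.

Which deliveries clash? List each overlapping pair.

J3 & J4, J3 & J5, J4 & J5

Sorted by start: J1, J2, J3, J4, J5.
J2 starts after J1 ends; J1 is clear from here.
J3 starts after J2 ends; J2 is clear from here.
J4 starts before J3 ends → J3 and J4 overlap.
J5 starts before J3 ends → J3 and J5 overlap.
J5 starts before J4 ends → J4 and J5 overlap.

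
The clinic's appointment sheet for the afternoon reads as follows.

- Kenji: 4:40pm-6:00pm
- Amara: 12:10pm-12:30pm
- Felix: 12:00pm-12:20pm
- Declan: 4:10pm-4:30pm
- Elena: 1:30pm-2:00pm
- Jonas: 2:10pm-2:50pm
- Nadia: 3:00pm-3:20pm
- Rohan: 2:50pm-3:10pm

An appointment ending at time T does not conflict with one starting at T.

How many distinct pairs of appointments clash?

Sorted by start: Felix, Amara, Elena, Jonas, Rohan, Nadia, Declan, Kenji.
Amara starts before Felix ends → Felix and Amara overlap.
Elena starts after Felix ends, so Felix has no further overlaps.
Elena starts after Amara ends, so Amara has no further overlaps.
Jonas starts after Elena ends, so Elena has no further overlaps.
Rohan starts exactly when Jonas ends (back-to-back, no overlap), so Jonas has no further overlaps.
Nadia starts before Rohan ends → Rohan and Nadia overlap.
Declan starts after Rohan ends, so Rohan has no further overlaps.
Declan starts after Nadia ends, so Nadia has no further overlaps.
Kenji starts after Declan ends.
Overlapping pairs: Amara & Felix, Nadia & Rohan — 2 in total.

2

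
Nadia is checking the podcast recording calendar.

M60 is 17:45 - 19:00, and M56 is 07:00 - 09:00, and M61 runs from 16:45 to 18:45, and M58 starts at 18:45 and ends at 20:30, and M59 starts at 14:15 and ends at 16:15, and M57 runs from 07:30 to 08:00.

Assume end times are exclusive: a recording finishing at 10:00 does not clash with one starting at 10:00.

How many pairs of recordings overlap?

3

Sorted by start: M56, M57, M59, M61, M60, M58.
M57 starts before M56 ends → M56 and M57 overlap.
M59 starts after M56 ends; M56 is clear from here.
M59 starts after M57 ends; M57 is clear from here.
M61 starts after M59 ends; M59 is clear from here.
M60 starts before M61 ends → M61 and M60 overlap.
M58 starts exactly when M61 ends (back-to-back, no overlap).
M58 starts before M60 ends → M60 and M58 overlap.
Overlapping pairs: M56 & M57, M58 & M60, M60 & M61 — 3 in total.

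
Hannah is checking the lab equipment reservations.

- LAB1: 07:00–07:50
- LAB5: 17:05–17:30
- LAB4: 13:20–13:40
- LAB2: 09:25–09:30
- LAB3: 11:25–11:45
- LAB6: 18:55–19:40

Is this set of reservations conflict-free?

Yes

Sorted by start: LAB1, LAB2, LAB3, LAB4, LAB5, LAB6.
LAB2 starts after LAB1 ends — done with LAB1.
LAB3 starts after LAB2 ends — done with LAB2.
LAB4 starts after LAB3 ends — done with LAB3.
LAB5 starts after LAB4 ends — done with LAB4.
LAB6 starts after LAB5 ends.
Every pair is clear; the schedule has no overlaps.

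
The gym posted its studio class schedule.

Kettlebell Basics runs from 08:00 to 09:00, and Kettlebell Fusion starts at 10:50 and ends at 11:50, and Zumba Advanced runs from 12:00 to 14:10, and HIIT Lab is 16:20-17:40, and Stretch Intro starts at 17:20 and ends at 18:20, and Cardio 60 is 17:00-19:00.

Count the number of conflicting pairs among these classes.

Check each pair: they overlap iff neither finishes before the other starts.
Sorted by start: Kettlebell Basics, Kettlebell Fusion, Zumba Advanced, HIIT Lab, Cardio 60, Stretch Intro.
Kettlebell Fusion starts after Kettlebell Basics ends — done with Kettlebell Basics.
Zumba Advanced starts after Kettlebell Fusion ends — done with Kettlebell Fusion.
HIIT Lab starts after Zumba Advanced ends — done with Zumba Advanced.
Cardio 60 starts before HIIT Lab ends → HIIT Lab and Cardio 60 overlap.
Stretch Intro starts before HIIT Lab ends → HIIT Lab and Stretch Intro overlap.
Stretch Intro starts before Cardio 60 ends → Cardio 60 and Stretch Intro overlap.
Overlapping pairs: Cardio 60 & HIIT Lab, Cardio 60 & Stretch Intro, HIIT Lab & Stretch Intro — 3 in total.

3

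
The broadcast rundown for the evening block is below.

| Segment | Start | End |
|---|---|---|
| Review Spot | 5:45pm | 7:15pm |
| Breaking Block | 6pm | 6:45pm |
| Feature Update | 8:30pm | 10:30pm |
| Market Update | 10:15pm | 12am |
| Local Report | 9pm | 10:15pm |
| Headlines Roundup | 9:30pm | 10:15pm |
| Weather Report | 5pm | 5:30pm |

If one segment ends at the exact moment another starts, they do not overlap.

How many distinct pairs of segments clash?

Check each pair: they overlap iff neither finishes before the other starts.
Sorted by start: Weather Report, Review Spot, Breaking Block, Feature Update, Local Report, Headlines Roundup, Market Update.
Review Spot starts after Weather Report ends; Weather Report is clear from here.
Breaking Block starts before Review Spot ends → Review Spot and Breaking Block overlap.
Feature Update starts after Review Spot ends; Review Spot is clear from here.
Feature Update starts after Breaking Block ends; Breaking Block is clear from here.
Local Report starts before Feature Update ends → Feature Update and Local Report overlap.
Headlines Roundup starts before Feature Update ends → Feature Update and Headlines Roundup overlap.
Market Update starts before Feature Update ends → Feature Update and Market Update overlap.
Headlines Roundup starts before Local Report ends → Local Report and Headlines Roundup overlap.
Market Update starts exactly when Local Report ends (back-to-back, no overlap).
Market Update starts exactly when Headlines Roundup ends (back-to-back, no overlap).
Overlapping pairs: Breaking Block & Review Spot, Feature Update & Headlines Roundup, Feature Update & Local Report, Feature Update & Market Update, Headlines Roundup & Local Report — 5 in total.

5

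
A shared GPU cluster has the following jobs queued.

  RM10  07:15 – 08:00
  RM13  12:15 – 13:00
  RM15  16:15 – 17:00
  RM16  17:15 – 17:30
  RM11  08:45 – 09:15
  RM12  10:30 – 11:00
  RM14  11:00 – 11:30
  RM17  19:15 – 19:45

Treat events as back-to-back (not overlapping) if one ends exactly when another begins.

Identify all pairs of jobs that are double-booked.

no conflicts

Check each pair: they overlap iff neither finishes before the other starts.
Sorted by start: RM10, RM11, RM12, RM14, RM13, RM15, RM16, RM17.
RM11 starts after RM10 ends, so nothing later overlaps RM10 either.
RM12 starts after RM11 ends, so nothing later overlaps RM11 either.
RM14 starts exactly when RM12 ends (back-to-back, no overlap), so nothing later overlaps RM12 either.
RM13 starts after RM14 ends, so nothing later overlaps RM14 either.
RM15 starts after RM13 ends, so nothing later overlaps RM13 either.
RM16 starts after RM15 ends, so nothing later overlaps RM15 either.
RM17 starts after RM16 ends.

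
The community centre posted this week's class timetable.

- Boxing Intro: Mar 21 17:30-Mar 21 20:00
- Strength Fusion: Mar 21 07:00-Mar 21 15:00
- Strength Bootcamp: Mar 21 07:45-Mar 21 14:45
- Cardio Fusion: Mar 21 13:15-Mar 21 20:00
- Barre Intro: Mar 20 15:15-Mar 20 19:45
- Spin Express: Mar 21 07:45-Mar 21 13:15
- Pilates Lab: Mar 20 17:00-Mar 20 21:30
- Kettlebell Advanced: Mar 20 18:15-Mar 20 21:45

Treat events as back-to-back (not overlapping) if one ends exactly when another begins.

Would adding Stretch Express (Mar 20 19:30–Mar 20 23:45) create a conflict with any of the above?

Barre Intro: starts Mar 20 15:15 before Stretch Express ends Mar 20 23:45, and ends Mar 20 19:45 after Stretch Express starts Mar 20 19:30 → overlap.
Pilates Lab: starts Mar 20 17:00 before Stretch Express ends Mar 20 23:45, and ends Mar 20 21:30 after Stretch Express starts Mar 20 19:30 → overlap.
Kettlebell Advanced: starts Mar 20 18:15 before Stretch Express ends Mar 20 23:45, and ends Mar 20 21:45 after Stretch Express starts Mar 20 19:30 → overlap.
Strength Fusion: starts Mar 21 07:00 at or after Stretch Express ends Mar 20 23:45 → clear.
Strength Bootcamp: starts Mar 21 07:45 at or after Stretch Express ends Mar 20 23:45 → clear.
Spin Express: starts Mar 21 07:45 at or after Stretch Express ends Mar 20 23:45 → clear.
Cardio Fusion: starts Mar 21 13:15 at or after Stretch Express ends Mar 20 23:45 → clear.
Boxing Intro: starts Mar 21 17:30 at or after Stretch Express ends Mar 20 23:45 → clear.
Stretch Express overlaps Barre Intro, Pilates Lab, Kettlebell Advanced.

Yes — it overlaps Barre Intro, Kettlebell Advanced, Pilates Lab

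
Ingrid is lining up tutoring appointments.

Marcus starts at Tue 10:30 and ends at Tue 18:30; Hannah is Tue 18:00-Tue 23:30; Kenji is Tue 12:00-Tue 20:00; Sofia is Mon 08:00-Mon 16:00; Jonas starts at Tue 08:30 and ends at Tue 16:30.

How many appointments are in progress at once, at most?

3

Sweep the timeline, counting +1 at each start and −1 at each end (ends before starts at a tie):
Mon 08:00 start Sofia → 1
Mon 16:00 end Sofia → 0
Tue 08:30 start Jonas → 1
Tue 10:30 start Marcus → 2
Tue 12:00 start Kenji → 3
Tue 16:30 end Jonas → 2
Tue 18:00 start Hannah → 3
Tue 18:30 end Marcus → 2
Tue 20:00 end Kenji → 1
Tue 23:30 end Hannah → 0
Peak is 3, at Tue 12:00 (Jonas, Kenji, Marcus).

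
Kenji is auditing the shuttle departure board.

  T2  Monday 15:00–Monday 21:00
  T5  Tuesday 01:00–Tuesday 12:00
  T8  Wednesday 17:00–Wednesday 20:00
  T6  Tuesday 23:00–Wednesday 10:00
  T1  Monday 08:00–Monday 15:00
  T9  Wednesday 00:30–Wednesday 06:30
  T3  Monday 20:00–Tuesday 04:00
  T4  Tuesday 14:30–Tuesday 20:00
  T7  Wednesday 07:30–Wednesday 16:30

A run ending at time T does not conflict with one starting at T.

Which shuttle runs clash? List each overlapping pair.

Two intervals overlap when each starts before the other ends.
Sorted by start: T1, T2, T3, T5, T4, T6, T9, T7, T8.
T2 starts exactly when T1 ends (back-to-back, no overlap), so T1 has no further overlaps.
T3 starts before T2 ends → T2 and T3 overlap.
T5 starts after T2 ends, so T2 has no further overlaps.
T5 starts before T3 ends → T3 and T5 overlap.
T4 starts after T3 ends, so T3 has no further overlaps.
T4 starts after T5 ends, so T5 has no further overlaps.
T6 starts after T4 ends, so T4 has no further overlaps.
T9 starts before T6 ends → T6 and T9 overlap.
T7 starts before T6 ends → T6 and T7 overlap.
T8 starts after T6 ends.
T7 starts after T9 ends, so T9 has no further overlaps.
T8 starts after T7 ends.

T2 & T3, T3 & T5, T6 & T7, T6 & T9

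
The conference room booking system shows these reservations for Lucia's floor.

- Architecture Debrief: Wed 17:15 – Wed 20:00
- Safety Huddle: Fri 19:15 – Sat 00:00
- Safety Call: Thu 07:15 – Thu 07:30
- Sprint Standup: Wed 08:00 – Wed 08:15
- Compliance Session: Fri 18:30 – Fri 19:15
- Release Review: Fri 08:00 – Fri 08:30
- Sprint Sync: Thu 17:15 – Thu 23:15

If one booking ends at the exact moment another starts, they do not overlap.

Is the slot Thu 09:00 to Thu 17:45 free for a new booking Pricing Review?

Sprint Standup: ends Wed 08:15 at or before Pricing Review starts Thu 09:00 → clear.
Architecture Debrief: ends Wed 20:00 at or before Pricing Review starts Thu 09:00 → clear.
Safety Call: ends Thu 07:30 at or before Pricing Review starts Thu 09:00 → clear.
Sprint Sync: starts Thu 17:15 before Pricing Review ends Thu 17:45, and ends Thu 23:15 after Pricing Review starts Thu 09:00 → overlap.
Release Review: starts Fri 08:00 at or after Pricing Review ends Thu 17:45 → clear.
Compliance Session: starts Fri 18:30 at or after Pricing Review ends Thu 17:45 → clear.
Safety Huddle: starts Fri 19:15 at or after Pricing Review ends Thu 17:45 → clear.
Pricing Review overlaps Sprint Sync.

No — it overlaps Sprint Sync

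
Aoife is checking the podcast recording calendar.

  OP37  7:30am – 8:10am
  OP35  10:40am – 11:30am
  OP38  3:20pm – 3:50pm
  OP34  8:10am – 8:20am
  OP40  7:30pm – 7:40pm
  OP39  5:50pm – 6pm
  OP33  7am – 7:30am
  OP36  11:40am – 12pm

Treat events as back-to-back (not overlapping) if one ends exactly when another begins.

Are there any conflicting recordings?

No

Sorted by start: OP33, OP37, OP34, OP35, OP36, OP38, OP39, OP40.
OP37 starts exactly when OP33 ends (back-to-back, no overlap); OP33 is clear from here.
OP34 starts exactly when OP37 ends (back-to-back, no overlap); OP37 is clear from here.
OP35 starts after OP34 ends; OP34 is clear from here.
OP36 starts after OP35 ends; OP35 is clear from here.
OP38 starts after OP36 ends; OP36 is clear from here.
OP39 starts after OP38 ends; OP38 is clear from here.
OP40 starts after OP39 ends.
Every pair is clear; the schedule has no overlaps.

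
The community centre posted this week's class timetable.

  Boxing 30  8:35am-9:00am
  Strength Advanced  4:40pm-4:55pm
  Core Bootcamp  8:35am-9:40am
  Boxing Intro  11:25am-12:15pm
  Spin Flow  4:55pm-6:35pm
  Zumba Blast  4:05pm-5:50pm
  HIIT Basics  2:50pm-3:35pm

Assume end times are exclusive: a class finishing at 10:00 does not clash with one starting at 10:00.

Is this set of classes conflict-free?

Sorted by start: Boxing 30, Core Bootcamp, Boxing Intro, HIIT Basics, Zumba Blast, Strength Advanced, Spin Flow.
Core Bootcamp starts before Boxing 30 ends → Boxing 30 and Core Bootcamp overlap.
That's a conflict, so the schedule is not conflict-free.

No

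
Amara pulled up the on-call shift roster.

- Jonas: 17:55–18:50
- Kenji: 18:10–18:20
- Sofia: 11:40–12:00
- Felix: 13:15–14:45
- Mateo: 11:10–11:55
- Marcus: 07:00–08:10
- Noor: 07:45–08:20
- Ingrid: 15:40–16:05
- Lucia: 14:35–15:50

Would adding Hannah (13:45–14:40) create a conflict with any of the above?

Yes — it overlaps Felix, Lucia

Marcus: ends 08:10 at or before Hannah starts 13:45 → clear.
Noor: ends 08:20 at or before Hannah starts 13:45 → clear.
Mateo: ends 11:55 at or before Hannah starts 13:45 → clear.
Sofia: ends 12:00 at or before Hannah starts 13:45 → clear.
Felix: starts 13:15 before Hannah ends 14:40, and ends 14:45 after Hannah starts 13:45 → overlap.
Lucia: starts 14:35 before Hannah ends 14:40, and ends 15:50 after Hannah starts 13:45 → overlap.
Ingrid: starts 15:40 at or after Hannah ends 14:40 → clear.
Jonas: starts 17:55 at or after Hannah ends 14:40 → clear.
Kenji: starts 18:10 at or after Hannah ends 14:40 → clear.
Hannah overlaps Lucia, Felix.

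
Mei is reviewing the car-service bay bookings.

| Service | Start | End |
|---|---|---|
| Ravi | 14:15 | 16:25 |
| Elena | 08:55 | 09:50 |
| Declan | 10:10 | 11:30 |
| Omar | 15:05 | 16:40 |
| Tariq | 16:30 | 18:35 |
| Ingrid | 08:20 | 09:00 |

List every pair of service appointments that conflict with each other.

Sorted by start: Ingrid, Elena, Declan, Ravi, Omar, Tariq.
Elena starts before Ingrid ends → Ingrid and Elena overlap.
Declan starts after Ingrid ends; Ingrid is clear from here.
Declan starts after Elena ends; Elena is clear from here.
Ravi starts after Declan ends; Declan is clear from here.
Omar starts before Ravi ends → Ravi and Omar overlap.
Tariq starts after Ravi ends.
Tariq starts before Omar ends → Omar and Tariq overlap.

Elena & Ingrid, Omar & Ravi, Omar & Tariq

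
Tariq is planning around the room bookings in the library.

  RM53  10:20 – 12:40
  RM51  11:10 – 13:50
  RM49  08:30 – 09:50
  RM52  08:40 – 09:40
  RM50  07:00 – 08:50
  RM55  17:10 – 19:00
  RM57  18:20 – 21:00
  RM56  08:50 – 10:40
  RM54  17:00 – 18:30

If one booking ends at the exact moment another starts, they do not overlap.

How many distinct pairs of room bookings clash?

10

Sorted by start: RM50, RM49, RM52, RM56, RM53, RM51, RM54, RM55, RM57.
RM49 starts before RM50 ends → RM50 and RM49 overlap.
RM52 starts before RM50 ends → RM50 and RM52 overlap.
RM56 starts exactly when RM50 ends (back-to-back, no overlap) — done with RM50.
RM52 starts before RM49 ends → RM49 and RM52 overlap.
RM56 starts before RM49 ends → RM49 and RM56 overlap.
RM53 starts after RM49 ends — done with RM49.
RM56 starts before RM52 ends → RM52 and RM56 overlap.
RM53 starts after RM52 ends — done with RM52.
RM53 starts before RM56 ends → RM56 and RM53 overlap.
RM51 starts after RM56 ends — done with RM56.
RM51 starts before RM53 ends → RM53 and RM51 overlap.
RM54 starts after RM53 ends — done with RM53.
RM54 starts after RM51 ends — done with RM51.
RM55 starts before RM54 ends → RM54 and RM55 overlap.
RM57 starts before RM54 ends → RM54 and RM57 overlap.
RM57 starts before RM55 ends → RM55 and RM57 overlap.
Overlapping pairs: RM49 & RM50, RM49 & RM52, RM49 & RM56, RM50 & RM52, RM51 & RM53, RM52 & RM56, RM53 & RM56, RM54 & RM55, RM54 & RM57, RM55 & RM57 — 10 in total.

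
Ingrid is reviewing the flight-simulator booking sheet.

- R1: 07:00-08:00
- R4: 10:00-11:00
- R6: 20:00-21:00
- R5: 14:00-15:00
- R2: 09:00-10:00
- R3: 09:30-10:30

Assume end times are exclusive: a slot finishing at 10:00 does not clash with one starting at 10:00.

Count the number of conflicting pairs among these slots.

Sorted by start: R1, R2, R3, R4, R5, R6.
R2 starts after R1 ends; R1 is clear from here.
R3 starts before R2 ends → R2 and R3 overlap.
R4 starts exactly when R2 ends (back-to-back, no overlap); R2 is clear from here.
R4 starts before R3 ends → R3 and R4 overlap.
R5 starts after R3 ends; R3 is clear from here.
R5 starts after R4 ends; R4 is clear from here.
R6 starts after R5 ends.
Overlapping pairs: R2 & R3, R3 & R4 — 2 in total.

2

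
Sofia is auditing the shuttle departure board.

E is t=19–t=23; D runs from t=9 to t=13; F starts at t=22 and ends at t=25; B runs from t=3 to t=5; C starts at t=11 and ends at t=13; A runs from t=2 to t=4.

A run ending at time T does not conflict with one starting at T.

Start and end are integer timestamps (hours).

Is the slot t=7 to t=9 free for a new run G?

Yes — the slot is free

A: ends t=4 at or before G starts t=7 → clear.
B: ends t=5 at or before G starts t=7 → clear.
D: starts t=9 at or after G ends t=9 → clear.
C: starts t=11 at or after G ends t=9 → clear.
E: starts t=19 at or after G ends t=9 → clear.
F: starts t=22 at or after G ends t=9 → clear.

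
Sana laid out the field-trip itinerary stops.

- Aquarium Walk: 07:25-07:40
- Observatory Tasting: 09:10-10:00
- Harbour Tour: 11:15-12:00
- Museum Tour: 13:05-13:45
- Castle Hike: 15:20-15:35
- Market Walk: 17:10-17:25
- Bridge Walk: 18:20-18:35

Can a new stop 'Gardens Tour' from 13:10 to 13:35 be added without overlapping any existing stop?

No — it overlaps Museum Tour

Aquarium Walk: ends 07:40 at or before Gardens Tour starts 13:10 → clear.
Observatory Tasting: ends 10:00 at or before Gardens Tour starts 13:10 → clear.
Harbour Tour: ends 12:00 at or before Gardens Tour starts 13:10 → clear.
Museum Tour: starts 13:05 before Gardens Tour ends 13:35, and ends 13:45 after Gardens Tour starts 13:10 → overlap.
Castle Hike: starts 15:20 at or after Gardens Tour ends 13:35 → clear.
Market Walk: starts 17:10 at or after Gardens Tour ends 13:35 → clear.
Bridge Walk: starts 18:20 at or after Gardens Tour ends 13:35 → clear.
Gardens Tour overlaps Museum Tour.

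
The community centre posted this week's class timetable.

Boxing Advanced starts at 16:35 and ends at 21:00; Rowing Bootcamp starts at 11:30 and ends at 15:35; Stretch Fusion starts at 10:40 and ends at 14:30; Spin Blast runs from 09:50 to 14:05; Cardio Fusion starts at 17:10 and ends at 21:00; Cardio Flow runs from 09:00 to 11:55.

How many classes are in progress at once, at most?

Sweep the timeline, counting +1 at each start and −1 at each end (ends before starts at a tie):
09:00 start Cardio Flow → 1
09:50 start Spin Blast → 2
10:40 start Stretch Fusion → 3
11:30 start Rowing Bootcamp → 4
11:55 end Cardio Flow → 3
14:05 end Spin Blast → 2
14:30 end Stretch Fusion → 1
15:35 end Rowing Bootcamp → 0
16:35 start Boxing Advanced → 1
17:10 start Cardio Fusion → 2
21:00 end Boxing Advanced → 1
21:00 end Cardio Fusion → 0
Peak is 4, at 11:30 (Cardio Flow, Rowing Bootcamp, Spin Blast, Stretch Fusion).

4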